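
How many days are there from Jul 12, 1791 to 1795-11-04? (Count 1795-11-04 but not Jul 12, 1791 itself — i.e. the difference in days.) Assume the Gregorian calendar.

1576

Jul 12, 1791 → Jul 12, 1792: 366 days (Feb 29, 1792 is in that span).
Jul 12, 1792 → Jul 12, 1793: 365 days.
Jul 12, 1793 → Jul 12, 1794: 365 days.
Jul 12, 1794 → Jul 12, 1795: 365 days.
Jul 12, 1795 → Aug 12, 1795: 31 days (July has 31).
Aug 12, 1795 → Sep 12, 1795: 31 days (August has 31).
Sep 12, 1795 → Oct 12, 1795: 30 days (September has 30).
Oct 12, 1795 → Nov 4, 1795: 23 days.
Total: 1576 days.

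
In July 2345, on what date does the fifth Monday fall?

July 30, 2345

July 1, 2345 is a Sunday.
The first Monday is therefore July 2 (1 days later).
The fifth Monday is 2 + 4×7 = July 30.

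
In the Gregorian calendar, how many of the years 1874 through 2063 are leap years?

46

Multiples of 4 in [1874,2063]: 47.
Of those, multiples of 100: 2 (not leap unless ÷400).
Multiples of 400: 1.
Leap years = 47 − 2 + 1 = 46.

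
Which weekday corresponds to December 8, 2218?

Tuesday

Doomsday rule: the anchor day for the 2200s is Friday. For year 18: 18÷12 = 1 r 6, and 6÷4 = 1, so 1+6+1 = 8.
Friday + 8 ≡ Saturday — that's 2218's doomsday.
In December the doomsday date is Dec 12.
Dec 8 is 4 days before Dec 12; 4 mod 7 = 4, so Saturday − 4 = Tuesday.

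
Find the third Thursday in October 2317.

October 18, 2317

October 1, 2317 is a Monday.
The first Thursday is therefore October 4 (3 days later).
The third Thursday is 4 + 2×7 = October 18.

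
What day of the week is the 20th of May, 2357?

Monday

Doomsday rule: the anchor day for the 2300s is Wednesday. For year 57: 57÷12 = 4 r 9, and 9÷4 = 2, so 4+9+2 = 15.
Wednesday + 15 ≡ Thursday — that's 2357's doomsday.
In May the doomsday date is May 9.
May 20 is 11 days after May 9; 11 mod 7 = 4, so Thursday + 4 = Monday.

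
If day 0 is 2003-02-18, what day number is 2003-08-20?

Feb 18, 2003 → Mar 18, 2003: 28 days (February has 28).
Mar 18, 2003 → Apr 18, 2003: 31 days (March has 31).
Apr 18, 2003 → May 18, 2003: 30 days (April has 30).
May 18, 2003 → Jun 18, 2003: 31 days (May has 31).
Jun 18, 2003 → Jul 18, 2003: 30 days (June has 30).
Jul 18, 2003 → Aug 18, 2003: 31 days (July has 31).
Aug 18, 2003 → Aug 20, 2003: 2 days.
Total: 183 days.

183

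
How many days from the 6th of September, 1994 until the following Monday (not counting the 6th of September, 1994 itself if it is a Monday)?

Sep 6, 1994 is a Tuesday.
From Tuesday to the next Monday is 6 days.

6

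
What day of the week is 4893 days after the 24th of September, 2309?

Friday

First find the weekday of Sep 24, 2309. Doomsday rule: the anchor day for the 2300s is Wednesday. For year 09: 9÷12 = 0 r 9, and 9÷4 = 2, so 0+9+2 = 11.
Wednesday + 11 ≡ Sunday — that's 2309's doomsday.
In September the doomsday date is Sep 5.
Sep 24 is 19 days after Sep 5; 19 mod 7 = 5, so Sunday + 5 = Friday.
4893 mod 7 = 0, so 4893 days after a Friday is Friday + 0 = Friday.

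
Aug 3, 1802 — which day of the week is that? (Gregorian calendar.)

Doomsday rule: the anchor day for the 1800s is Friday. For year 02: 2÷12 = 0 r 2, and 2÷4 = 0, so 0+2+0 = 2.
Friday + 2 ≡ Sunday — that's 1802's doomsday.
In August the doomsday date is Aug 8.
Aug 3 is 5 days before Aug 8; 5 mod 7 = 5, so Sunday − 5 = Tuesday.

Tuesday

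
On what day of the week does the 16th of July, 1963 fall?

January 1, 1963 is a Tuesday.
Jan 1, 1963 → Feb 1, 1963: 31 days (January has 31).
Feb 1, 1963 → Mar 1, 1963: 28 days (February has 28).
Mar 1, 1963 → Apr 1, 1963: 31 days (March has 31).
Apr 1, 1963 → May 1, 1963: 30 days (April has 30).
May 1, 1963 → Jun 1, 1963: 31 days (May has 31).
Jun 1, 1963 → Jul 1, 1963: 30 days (June has 30).
Jul 1, 1963 → Jul 16, 1963: 15 days.
Total: 196 days.
196 mod 7 = 0, so Tuesday + 0 = Tuesday.

Tuesday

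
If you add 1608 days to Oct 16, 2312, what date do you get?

+365 (one year) → Oct 16, 2313 (1243 left).
+365 (one year) → Oct 16, 2314 (878 left).
+365 (one year) → Oct 16, 2315 (513 left).
+366 (one year; includes Feb 29, 2316) → Oct 16, 2316 (147 left).
Oct has 31 days: +16 → Nov 1, 2316 (131 left).
Nov has 30 days: +30 → Dec 1, 2316 (101 left).
Dec has 31 days: +31 → Jan 1, 2317 (70 left).
Jan has 31 days: +31 → Feb 1, 2317 (39 left).
Feb has 28 days: +28 → Mar 1, 2317 (11 left).
+11 → Mar 12, 2317.

March 12, 2317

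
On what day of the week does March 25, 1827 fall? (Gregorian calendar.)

Sunday

Doomsday rule: the anchor day for the 1800s is Friday. For year 27: 27÷12 = 2 r 3, and 3÷4 = 0, so 2+3+0 = 5.
Friday + 5 ≡ Wednesday — that's 1827's doomsday.
In March the doomsday date is Mar 14.
Mar 25 is 11 days after Mar 14; 11 mod 7 = 4, so Wednesday + 4 = Sunday.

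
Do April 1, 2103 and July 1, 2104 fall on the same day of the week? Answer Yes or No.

No

From Apr 1, 2103 to Jul 1, 2104 is 457 days.
457 mod 7 = 2, so they are different weekdays.
(Apr 1, 2103 is a Sunday; Jul 1, 2104 is a Tuesday.)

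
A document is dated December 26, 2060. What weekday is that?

Sunday

Doomsday rule: the anchor day for the 2000s is Tuesday. For year 60: 60÷12 = 5 r 0, and 0÷4 = 0, so 5+0+0 = 5.
Tuesday + 5 ≡ Sunday — that's 2060's doomsday.
In December the doomsday date is Dec 12.
Dec 26 is 14 days after Dec 12; 14 mod 7 = 0, so Sunday + 0 = Sunday.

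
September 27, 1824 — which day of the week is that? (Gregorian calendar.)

Doomsday rule: the anchor day for the 1800s is Friday. For year 24: 24÷12 = 2 r 0, and 0÷4 = 0, so 2+0+0 = 2.
Friday + 2 ≡ Sunday — that's 1824's doomsday.
In September the doomsday date is Sep 5.
Sep 27 is 22 days after Sep 5; 22 mod 7 = 1, so Sunday + 1 = Monday.

Monday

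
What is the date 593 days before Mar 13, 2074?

July 28, 2072

−365 (one year) → Mar 13, 2073 (228 left).
−13 → Feb 28, 2073 (end of Feb, 28 days; 215 left).
−28 → Jan 31, 2073 (end of Jan, 31 days; 187 left).
−31 → Dec 31, 2072 (end of Dec, 31 days; 156 left).
−31 → Nov 30, 2072 (end of Nov, 30 days; 125 left).
−30 → Oct 31, 2072 (end of Oct, 31 days; 95 left).
−31 → Sep 30, 2072 (end of Sep, 30 days; 64 left).
−30 → Aug 31, 2072 (end of Aug, 31 days; 34 left).
−31 → Jul 31, 2072 (end of Jul, 31 days; 3 left).
−3 → Jul 28, 2072.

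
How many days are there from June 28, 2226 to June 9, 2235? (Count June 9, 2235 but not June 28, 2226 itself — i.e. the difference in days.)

3268

Jun 28, 2226 → Jun 28, 2227: 365 days.
Jun 28, 2227 → Jun 28, 2228: 366 days (Feb 29, 2228 is in that span).
Jun 28, 2228 → Jun 28, 2229: 365 days.
Jun 28, 2229 → Jun 28, 2230: 365 days.
Jun 28, 2230 → Jun 28, 2231: 365 days.
Jun 28, 2231 → Jun 28, 2232: 366 days (Feb 29, 2232 is in that span).
Jun 28, 2232 → Jun 28, 2233: 365 days.
Jun 28, 2233 → Jun 28, 2234: 365 days.
Jun 28, 2234 → Jul 28, 2234: 30 days (June has 30).
Jul 28, 2234 → Aug 28, 2234: 31 days (July has 31).
Aug 28, 2234 → Sep 28, 2234: 31 days (August has 31).
Sep 28, 2234 → Oct 28, 2234: 30 days (September has 30).
Oct 28, 2234 → Nov 28, 2234: 31 days (October has 31).
Nov 28, 2234 → Dec 28, 2234: 30 days (November has 30).
Dec 28, 2234 → Jan 28, 2235: 31 days (December has 31).
Jan 28, 2235 → Feb 28, 2235: 31 days (January has 31).
Feb 28, 2235 → Mar 28, 2235: 28 days (February has 28).
Mar 28, 2235 → Apr 28, 2235: 31 days (March has 31).
Apr 28, 2235 → May 28, 2235: 30 days (April has 30).
May 28, 2235 → Jun 9, 2235: 12 days.
Total: 3268 days.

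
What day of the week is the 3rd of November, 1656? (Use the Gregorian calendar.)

Doomsday rule: the anchor day for the 1600s is Tuesday. For year 56: 56÷12 = 4 r 8, and 8÷4 = 2, so 4+8+2 = 14.
Tuesday + 14 ≡ Tuesday — that's 1656's doomsday.
In November the doomsday date is Nov 7.
Nov 3 is 4 days before Nov 7; 4 mod 7 = 4, so Tuesday − 4 = Friday.

Friday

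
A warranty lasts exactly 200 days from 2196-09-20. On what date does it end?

April 8, 2197

Sep has 30 days: +11 → Oct 1, 2196 (189 left).
Oct has 31 days: +31 → Nov 1, 2196 (158 left).
Nov has 30 days: +30 → Dec 1, 2196 (128 left).
Dec has 31 days: +31 → Jan 1, 2197 (97 left).
Jan has 31 days: +31 → Feb 1, 2197 (66 left).
Feb has 28 days: +28 → Mar 1, 2197 (38 left).
Mar has 31 days: +31 → Apr 1, 2197 (7 left).
+7 → Apr 8, 2197.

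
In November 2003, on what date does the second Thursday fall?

November 1, 2003 is a Saturday.
The first Thursday is therefore November 6 (5 days later).
The second Thursday is 6 + 1×7 = November 13.

November 13, 2003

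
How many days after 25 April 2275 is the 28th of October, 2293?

Apr 25, 2275 → Apr 25, 2276: 366 days (Feb 29, 2276 is in that span).
Apr 25, 2276 → Apr 25, 2277: 365 days.
Apr 25, 2277 → Apr 25, 2278: 365 days.
Apr 25, 2278 → Apr 25, 2279: 365 days.
Apr 25, 2279 → Apr 25, 2280: 366 days (Feb 29, 2280 is in that span).
Apr 25, 2280 → Apr 25, 2281: 365 days.
Apr 25, 2281 → Apr 25, 2282: 365 days.
Apr 25, 2282 → Apr 25, 2283: 365 days.
Apr 25, 2283 → Apr 25, 2284: 366 days (Feb 29, 2284 is in that span).
Apr 25, 2284 → Apr 25, 2285: 365 days.
Apr 25, 2285 → Apr 25, 2286: 365 days.
Apr 25, 2286 → Apr 25, 2287: 365 days.
Apr 25, 2287 → Apr 25, 2288: 366 days (Feb 29, 2288 is in that span).
Apr 25, 2288 → Apr 25, 2289: 365 days.
Apr 25, 2289 → Apr 25, 2290: 365 days.
Apr 25, 2290 → Apr 25, 2291: 365 days.
Apr 25, 2291 → Apr 25, 2292: 366 days (Feb 29, 2292 is in that span).
Apr 25, 2292 → Apr 25, 2293: 365 days.
Apr 25, 2293 → May 25, 2293: 30 days (April has 30).
May 25, 2293 → Jun 25, 2293: 31 days (May has 31).
Jun 25, 2293 → Jul 25, 2293: 30 days (June has 30).
Jul 25, 2293 → Aug 25, 2293: 31 days (July has 31).
Aug 25, 2293 → Sep 25, 2293: 31 days (August has 31).
Sep 25, 2293 → Oct 25, 2293: 30 days (September has 30).
Oct 25, 2293 → Oct 28, 2293: 3 days.
Total: 6761 days.

6761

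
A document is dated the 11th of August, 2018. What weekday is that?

Saturday

January 1, 2018 is a Monday.
Jan 1, 2018 → Feb 1, 2018: 31 days (January has 31).
Feb 1, 2018 → Mar 1, 2018: 28 days (February has 28).
Mar 1, 2018 → Apr 1, 2018: 31 days (March has 31).
Apr 1, 2018 → May 1, 2018: 30 days (April has 30).
May 1, 2018 → Jun 1, 2018: 31 days (May has 31).
Jun 1, 2018 → Jul 1, 2018: 30 days (June has 30).
Jul 1, 2018 → Aug 1, 2018: 31 days (July has 31).
Aug 1, 2018 → Aug 11, 2018: 10 days.
Total: 222 days.
222 mod 7 = 5, so Monday + 5 = Saturday.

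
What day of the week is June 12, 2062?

January 1, 2062 is a Sunday.
Jan 1, 2062 → Feb 1, 2062: 31 days (January has 31).
Feb 1, 2062 → Mar 1, 2062: 28 days (February has 28).
Mar 1, 2062 → Apr 1, 2062: 31 days (March has 31).
Apr 1, 2062 → May 1, 2062: 30 days (April has 30).
May 1, 2062 → Jun 1, 2062: 31 days (May has 31).
Jun 1, 2062 → Jun 12, 2062: 11 days.
Total: 162 days.
162 mod 7 = 1, so Sunday + 1 = Monday.

Monday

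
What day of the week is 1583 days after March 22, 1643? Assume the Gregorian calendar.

Monday

First find the weekday of Mar 22, 1643. Doomsday rule: the anchor day for the 1600s is Tuesday. For year 43: 43÷12 = 3 r 7, and 7÷4 = 1, so 3+7+1 = 11.
Tuesday + 11 ≡ Saturday — that's 1643's doomsday.
In March the doomsday date is Mar 14.
Mar 22 is 8 days after Mar 14; 8 mod 7 = 1, so Saturday + 1 = Sunday.
1583 mod 7 = 1, so 1583 days after a Sunday is Sunday + 1 = Monday.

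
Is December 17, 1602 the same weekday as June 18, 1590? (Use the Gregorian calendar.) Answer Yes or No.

No

From Jun 18, 1590 to Dec 17, 1602 is 4565 days.
4565 mod 7 = 1, so they are different weekdays.
(Jun 18, 1590 is a Monday; Dec 17, 1602 is a Tuesday.)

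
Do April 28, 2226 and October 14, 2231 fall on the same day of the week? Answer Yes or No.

Yes

From Apr 28, 2226 to Oct 14, 2231 is 1995 days.
1995 mod 7 = 0, so they are the same weekday.
(Apr 28, 2226 is a Friday; Oct 14, 2231 is a Friday.)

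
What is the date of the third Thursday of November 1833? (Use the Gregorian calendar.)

November 1, 1833 is a Friday.
The first Thursday is therefore November 7 (6 days later).
The third Thursday is 7 + 2×7 = November 21.

November 21, 1833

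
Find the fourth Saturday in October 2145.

October 1, 2145 is a Friday.
The first Saturday is therefore October 2 (1 days later).
The fourth Saturday is 2 + 3×7 = October 23.

October 23, 2145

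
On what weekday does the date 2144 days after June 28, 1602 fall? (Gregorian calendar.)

Sunday

Jun 28, 1602 is a Friday.
2144 mod 7 = 2, so 2144 days after a Friday is Friday + 2 = Sunday.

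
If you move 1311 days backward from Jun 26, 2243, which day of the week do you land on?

First find the weekday of Jun 26, 2243. Doomsday rule: the anchor day for the 2200s is Friday. For year 43: 43÷12 = 3 r 7, and 7÷4 = 1, so 3+7+1 = 11.
Friday + 11 ≡ Tuesday — that's 2243's doomsday.
In June the doomsday date is Jun 6.
Jun 26 is 20 days after Jun 6; 20 mod 7 = 6, so Tuesday + 6 = Monday.
1311 mod 7 = 2, so 1311 days before a Monday is Monday − 2 = Saturday.

Saturday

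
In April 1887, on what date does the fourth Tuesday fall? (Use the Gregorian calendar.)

April 26, 1887

April 1, 1887 is a Friday.
The first Tuesday is therefore April 5 (4 days later).
The fourth Tuesday is 5 + 3×7 = April 26.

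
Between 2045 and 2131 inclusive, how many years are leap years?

Multiples of 4 in [2045,2131]: 21.
Of those, multiples of 100: 1 (not leap unless ÷400).
Multiples of 400: 0.
Leap years = 21 − 1 + 0 = 20.

20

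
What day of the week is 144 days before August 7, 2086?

Saturday

First find the weekday of Aug 7, 2086. Doomsday rule: the anchor day for the 2000s is Tuesday. For year 86: 86÷12 = 7 r 2, and 2÷4 = 0, so 7+2+0 = 9.
Tuesday + 9 ≡ Thursday — that's 2086's doomsday.
In August the doomsday date is Aug 8.
Aug 7 is 1 day before Aug 8; 1 mod 7 = 1, so Thursday − 1 = Wednesday.
144 mod 7 = 4, so 144 days before a Wednesday is Wednesday − 4 = Saturday.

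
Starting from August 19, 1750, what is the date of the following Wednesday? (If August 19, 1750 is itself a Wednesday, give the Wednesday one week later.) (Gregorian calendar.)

Aug 19, 1750 is a Wednesday.
From Wednesday to the next Wednesday is 7 days.
Aug 19, 1750 + 7 = Aug 26, 1750.

August 26, 1750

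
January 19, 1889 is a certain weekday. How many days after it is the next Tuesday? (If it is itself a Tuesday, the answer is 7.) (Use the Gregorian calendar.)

Jan 19, 1889 is a Saturday.
From Saturday to the next Tuesday is 3 days.

3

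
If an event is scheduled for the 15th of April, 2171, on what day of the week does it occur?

Doomsday rule: the anchor day for the 2100s is Sunday. For year 71: 71÷12 = 5 r 11, and 11÷4 = 2, so 5+11+2 = 18.
Sunday + 18 ≡ Thursday — that's 2171's doomsday.
In April the doomsday date is Apr 4.
Apr 15 is 11 days after Apr 4; 11 mod 7 = 4, so Thursday + 4 = Monday.

Monday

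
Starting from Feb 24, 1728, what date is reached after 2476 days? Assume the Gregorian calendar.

December 5, 1734

+366 (one year; includes Feb 29, 1728) → Feb 24, 1729 (2110 left).
+365 (one year) → Feb 24, 1730 (1745 left).
+365 (one year) → Feb 24, 1731 (1380 left).
+365 (one year) → Feb 24, 1732 (1015 left).
+366 (one year; includes Feb 29, 1732) → Feb 24, 1733 (649 left).
+365 (one year) → Feb 24, 1734 (284 left).
Feb has 28 days: +5 → Mar 1, 1734 (279 left).
Mar has 31 days: +31 → Apr 1, 1734 (248 left).
Apr has 30 days: +30 → May 1, 1734 (218 left).
May has 31 days: +31 → Jun 1, 1734 (187 left).
Jun has 30 days: +30 → Jul 1, 1734 (157 left).
Jul has 31 days: +31 → Aug 1, 1734 (126 left).
Aug has 31 days: +31 → Sep 1, 1734 (95 left).
Sep has 30 days: +30 → Oct 1, 1734 (65 left).
Oct has 31 days: +31 → Nov 1, 1734 (34 left).
Nov has 30 days: +30 → Dec 1, 1734 (4 left).
+4 → Dec 5, 1734.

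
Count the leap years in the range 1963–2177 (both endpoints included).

Multiples of 4 in [1963,2177]: 54.
Of those, multiples of 100: 2 (not leap unless ÷400).
Multiples of 400: 1.
Leap years = 54 − 2 + 1 = 53.

53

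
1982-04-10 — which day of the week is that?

Saturday

January 1, 1982 is a Friday.
Jan 1, 1982 → Feb 1, 1982: 31 days (January has 31).
Feb 1, 1982 → Mar 1, 1982: 28 days (February has 28).
Mar 1, 1982 → Apr 1, 1982: 31 days (March has 31).
Apr 1, 1982 → Apr 10, 1982: 9 days.
Total: 99 days.
99 mod 7 = 1, so Friday + 1 = Saturday.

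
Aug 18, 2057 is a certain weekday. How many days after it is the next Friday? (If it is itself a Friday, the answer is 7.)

6

Aug 18, 2057 is a Saturday.
From Saturday to the next Friday is 6 days.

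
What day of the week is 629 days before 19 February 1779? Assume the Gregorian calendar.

Feb 19, 1779 is a Friday.
629 mod 7 = 6, so 629 days before a Friday is Friday − 6 = Saturday.

Saturday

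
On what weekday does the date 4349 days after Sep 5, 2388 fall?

Sep 5, 2388 is a Monday.
4349 mod 7 = 2, so 4349 days after a Monday is Monday + 2 = Wednesday.

Wednesday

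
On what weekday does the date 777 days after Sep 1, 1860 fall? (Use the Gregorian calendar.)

Saturday

Sep 1, 1860 is a Saturday.
777 mod 7 = 0, so 777 days after a Saturday is Saturday + 0 = Saturday.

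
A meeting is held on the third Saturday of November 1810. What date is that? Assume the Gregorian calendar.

November 1, 1810 is a Thursday.
The first Saturday is therefore November 3 (2 days later).
The third Saturday is 3 + 2×7 = November 17.

November 17, 1810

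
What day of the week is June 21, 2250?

Friday

Doomsday rule: the anchor day for the 2200s is Friday. For year 50: 50÷12 = 4 r 2, and 2÷4 = 0, so 4+2+0 = 6.
Friday + 6 ≡ Thursday — that's 2250's doomsday.
In June the doomsday date is Jun 6.
Jun 21 is 15 days after Jun 6; 15 mod 7 = 1, so Thursday + 1 = Friday.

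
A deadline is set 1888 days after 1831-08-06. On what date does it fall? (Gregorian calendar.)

+366 (one year; includes Feb 29, 1832) → Aug 6, 1832 (1522 left).
+365 (one year) → Aug 6, 1833 (1157 left).
+365 (one year) → Aug 6, 1834 (792 left).
+365 (one year) → Aug 6, 1835 (427 left).
+366 (one year; includes Feb 29, 1836) → Aug 6, 1836 (61 left).
Aug has 31 days: +26 → Sep 1, 1836 (35 left).
Sep has 30 days: +30 → Oct 1, 1836 (5 left).
+5 → Oct 6, 1836.

October 6, 1836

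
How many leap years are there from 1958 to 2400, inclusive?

Multiples of 4 in [1958,2400]: 111.
Of those, multiples of 100: 5 (not leap unless ÷400).
Multiples of 400: 2.
Leap years = 111 − 5 + 2 = 108.

108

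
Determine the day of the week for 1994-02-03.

Doomsday rule: the anchor day for the 1900s is Wednesday. For year 94: 94÷12 = 7 r 10, and 10÷4 = 2, so 7+10+2 = 19.
Wednesday + 19 ≡ Monday — that's 1994's doomsday.
In February the doomsday date is Feb 28 (1994 is not a leap year).
Feb 3 is 25 days before Feb 28; 25 mod 7 = 4, so Monday − 4 = Thursday.

Thursday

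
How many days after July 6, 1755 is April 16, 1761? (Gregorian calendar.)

2111

Jul 6, 1755 → Jul 6, 1756: 366 days (Feb 29, 1756 is in that span).
Jul 6, 1756 → Jul 6, 1757: 365 days.
Jul 6, 1757 → Jul 6, 1758: 365 days.
Jul 6, 1758 → Jul 6, 1759: 365 days.
Jul 6, 1759 → Jul 6, 1760: 366 days (Feb 29, 1760 is in that span).
Jul 6, 1760 → Aug 6, 1760: 31 days (July has 31).
Aug 6, 1760 → Sep 6, 1760: 31 days (August has 31).
Sep 6, 1760 → Oct 6, 1760: 30 days (September has 30).
Oct 6, 1760 → Nov 6, 1760: 31 days (October has 31).
Nov 6, 1760 → Dec 6, 1760: 30 days (November has 30).
Dec 6, 1760 → Jan 6, 1761: 31 days (December has 31).
Jan 6, 1761 → Feb 6, 1761: 31 days (January has 31).
Feb 6, 1761 → Mar 6, 1761: 28 days (February has 28).
Mar 6, 1761 → Apr 6, 1761: 31 days (March has 31).
Apr 6, 1761 → Apr 16, 1761: 10 days.
Total: 2111 days.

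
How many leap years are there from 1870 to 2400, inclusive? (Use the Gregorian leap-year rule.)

129

Multiples of 4 in [1870,2400]: 133.
Of those, multiples of 100: 6 (not leap unless ÷400).
Multiples of 400: 2.
Leap years = 133 − 6 + 2 = 129.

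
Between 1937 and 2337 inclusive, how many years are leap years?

Multiples of 4 in [1937,2337]: 100.
Of those, multiples of 100: 4 (not leap unless ÷400).
Multiples of 400: 1.
Leap years = 100 − 4 + 1 = 97.

97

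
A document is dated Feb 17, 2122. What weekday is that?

Doomsday rule: the anchor day for the 2100s is Sunday. For year 22: 22÷12 = 1 r 10, and 10÷4 = 2, so 1+10+2 = 13.
Sunday + 13 ≡ Saturday — that's 2122's doomsday.
In February the doomsday date is Feb 28 (2122 is not a leap year).
Feb 17 is 11 days before Feb 28; 11 mod 7 = 4, so Saturday − 4 = Tuesday.

Tuesday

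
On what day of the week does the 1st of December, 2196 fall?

Doomsday rule: the anchor day for the 2100s is Sunday. For year 96: 96÷12 = 8 r 0, and 0÷4 = 0, so 8+0+0 = 8.
Sunday + 8 ≡ Monday — that's 2196's doomsday.
In December the doomsday date is Dec 12.
Dec 1 is 11 days before Dec 12; 11 mod 7 = 4, so Monday − 4 = Thursday.

Thursday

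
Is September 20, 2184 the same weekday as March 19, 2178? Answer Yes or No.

No

From Mar 19, 2178 to Sep 20, 2184 is 2377 days.
2377 mod 7 = 4, so they are different weekdays.
(Mar 19, 2178 is a Thursday; Sep 20, 2184 is a Monday.)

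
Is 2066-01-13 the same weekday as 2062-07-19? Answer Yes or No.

Yes

From Jul 19, 2062 to Jan 13, 2066 is 1274 days.
1274 mod 7 = 0, so they are the same weekday.
(Jul 19, 2062 is a Wednesday; Jan 13, 2066 is a Wednesday.)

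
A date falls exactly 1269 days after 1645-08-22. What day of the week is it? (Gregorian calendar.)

First find the weekday of Aug 22, 1645. Doomsday rule: the anchor day for the 1600s is Tuesday. For year 45: 45÷12 = 3 r 9, and 9÷4 = 2, so 3+9+2 = 14.
Tuesday + 14 ≡ Tuesday — that's 1645's doomsday.
In August the doomsday date is Aug 8.
Aug 22 is 14 days after Aug 8; 14 mod 7 = 0, so Tuesday + 0 = Tuesday.
1269 mod 7 = 2, so 1269 days after a Tuesday is Tuesday + 2 = Thursday.

Thursday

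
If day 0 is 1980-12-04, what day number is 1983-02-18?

806

Dec 4, 1980 → Dec 4, 1981: 365 days.
Dec 4, 1981 → Dec 4, 1982: 365 days.
Dec 4, 1982 → Jan 4, 1983: 31 days (December has 31).
Jan 4, 1983 → Feb 4, 1983: 31 days (January has 31).
Feb 4, 1983 → Feb 18, 1983: 14 days.
Total: 806 days.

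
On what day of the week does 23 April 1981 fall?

Thursday

Doomsday rule: the anchor day for the 1900s is Wednesday. For year 81: 81÷12 = 6 r 9, and 9÷4 = 2, so 6+9+2 = 17.
Wednesday + 17 ≡ Saturday — that's 1981's doomsday.
In April the doomsday date is Apr 4.
Apr 23 is 19 days after Apr 4; 19 mod 7 = 5, so Saturday + 5 = Thursday.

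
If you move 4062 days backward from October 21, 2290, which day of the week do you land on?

Oct 21, 2290 is a Tuesday.
4062 mod 7 = 2, so 4062 days before a Tuesday is Tuesday − 2 = Sunday.

Sunday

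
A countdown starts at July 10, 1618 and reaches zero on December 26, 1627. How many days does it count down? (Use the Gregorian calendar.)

Jul 10, 1618 → Jul 10, 1619: 365 days.
Jul 10, 1619 → Jul 10, 1620: 366 days (Feb 29, 1620 is in that span).
Jul 10, 1620 → Jul 10, 1621: 365 days.
Jul 10, 1621 → Jul 10, 1622: 365 days.
Jul 10, 1622 → Jul 10, 1623: 365 days.
Jul 10, 1623 → Jul 10, 1624: 366 days (Feb 29, 1624 is in that span).
Jul 10, 1624 → Jul 10, 1625: 365 days.
Jul 10, 1625 → Jul 10, 1626: 365 days.
Jul 10, 1626 → Jul 10, 1627: 365 days.
Jul 10, 1627 → Aug 10, 1627: 31 days (July has 31).
Aug 10, 1627 → Sep 10, 1627: 31 days (August has 31).
Sep 10, 1627 → Oct 10, 1627: 30 days (September has 30).
Oct 10, 1627 → Nov 10, 1627: 31 days (October has 31).
Nov 10, 1627 → Dec 10, 1627: 30 days (November has 30).
Dec 10, 1627 → Dec 26, 1627: 16 days.
Total: 3456 days.

3456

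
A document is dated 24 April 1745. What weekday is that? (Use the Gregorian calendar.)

Doomsday rule: the anchor day for the 1700s is Sunday. For year 45: 45÷12 = 3 r 9, and 9÷4 = 2, so 3+9+2 = 14.
Sunday + 14 ≡ Sunday — that's 1745's doomsday.
In April the doomsday date is Apr 4.
Apr 24 is 20 days after Apr 4; 20 mod 7 = 6, so Sunday + 6 = Saturday.

Saturday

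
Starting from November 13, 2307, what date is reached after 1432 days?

+366 (one year; includes Feb 29, 2308) → Nov 13, 2308 (1066 left).
+365 (one year) → Nov 13, 2309 (701 left).
+365 (one year) → Nov 13, 2310 (336 left).
Nov has 30 days: +18 → Dec 1, 2310 (318 left).
Dec has 31 days: +31 → Jan 1, 2311 (287 left).
Jan has 31 days: +31 → Feb 1, 2311 (256 left).
Feb has 28 days: +28 → Mar 1, 2311 (228 left).
Mar has 31 days: +31 → Apr 1, 2311 (197 left).
Apr has 30 days: +30 → May 1, 2311 (167 left).
May has 31 days: +31 → Jun 1, 2311 (136 left).
Jun has 30 days: +30 → Jul 1, 2311 (106 left).
Jul has 31 days: +31 → Aug 1, 2311 (75 left).
Aug has 31 days: +31 → Sep 1, 2311 (44 left).
Sep has 30 days: +30 → Oct 1, 2311 (14 left).
+14 → Oct 15, 2311.

October 15, 2311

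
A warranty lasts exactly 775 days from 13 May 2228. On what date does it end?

+365 (one year) → May 13, 2229 (410 left).
+365 (one year) → May 13, 2230 (45 left).
May has 31 days: +19 → Jun 1, 2230 (26 left).
+26 → Jun 27, 2230.

June 27, 2230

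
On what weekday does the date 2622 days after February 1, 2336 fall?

Wednesday

First find the weekday of Feb 1, 2336. Doomsday rule: the anchor day for the 2300s is Wednesday. For year 36: 36÷12 = 3 r 0, and 0÷4 = 0, so 3+0+0 = 3.
Wednesday + 3 ≡ Saturday — that's 2336's doomsday.
In February the doomsday date is Feb 29 (2336 is a leap year (divisible by 4)).
Feb 1 is 28 days before Feb 29; 28 mod 7 = 0, so Saturday − 0 = Saturday.
2622 mod 7 = 4, so 2622 days after a Saturday is Saturday + 4 = Wednesday.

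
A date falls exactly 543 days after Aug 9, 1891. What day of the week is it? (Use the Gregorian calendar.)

Thursday

Aug 9, 1891 is a Sunday.
543 mod 7 = 4, so 543 days after a Sunday is Sunday + 4 = Thursday.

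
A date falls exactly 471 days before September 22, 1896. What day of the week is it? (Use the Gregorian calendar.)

Sunday

First find the weekday of Sep 22, 1896. Doomsday rule: the anchor day for the 1800s is Friday. For year 96: 96÷12 = 8 r 0, and 0÷4 = 0, so 8+0+0 = 8.
Friday + 8 ≡ Saturday — that's 1896's doomsday.
In September the doomsday date is Sep 5.
Sep 22 is 17 days after Sep 5; 17 mod 7 = 3, so Saturday + 3 = Tuesday.
471 mod 7 = 2, so 471 days before a Tuesday is Tuesday − 2 = Sunday.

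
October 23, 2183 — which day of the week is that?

Thursday

Doomsday rule: the anchor day for the 2100s is Sunday. For year 83: 83÷12 = 6 r 11, and 11÷4 = 2, so 6+11+2 = 19.
Sunday + 19 ≡ Friday — that's 2183's doomsday.
In October the doomsday date is Oct 10.
Oct 23 is 13 days after Oct 10; 13 mod 7 = 6, so Friday + 6 = Thursday.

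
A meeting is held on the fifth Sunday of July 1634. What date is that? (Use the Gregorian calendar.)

July 30, 1634

July 1, 1634 is a Saturday.
The first Sunday is therefore July 2 (1 days later).
The fifth Sunday is 2 + 4×7 = July 30.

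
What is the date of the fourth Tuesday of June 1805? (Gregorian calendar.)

June 25, 1805

June 1, 1805 is a Saturday.
The first Tuesday is therefore June 4 (3 days later).
The fourth Tuesday is 4 + 3×7 = June 25.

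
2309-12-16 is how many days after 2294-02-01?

5796

Feb 1, 2294 → Feb 1, 2295: 365 days.
Feb 1, 2295 → Feb 1, 2296: 365 days.
Feb 1, 2296 → Feb 1, 2297: 366 days (Feb 29, 2296 is in that span).
Feb 1, 2297 → Feb 1, 2298: 365 days.
Feb 1, 2298 → Feb 1, 2299: 365 days.
Feb 1, 2299 → Feb 1, 2300: 365 days.
Feb 1, 2300 → Feb 1, 2301: 365 days.
Feb 1, 2301 → Feb 1, 2302: 365 days.
Feb 1, 2302 → Feb 1, 2303: 365 days.
Feb 1, 2303 → Feb 1, 2304: 365 days.
Feb 1, 2304 → Feb 1, 2305: 366 days (Feb 29, 2304 is in that span).
Feb 1, 2305 → Feb 1, 2306: 365 days.
Feb 1, 2306 → Feb 1, 2307: 365 days.
Feb 1, 2307 → Feb 1, 2308: 365 days.
Feb 1, 2308 → Feb 1, 2309: 366 days (Feb 29, 2308 is in that span).
Feb 1, 2309 → Mar 1, 2309: 28 days (February has 28).
Mar 1, 2309 → Apr 1, 2309: 31 days (March has 31).
Apr 1, 2309 → May 1, 2309: 30 days (April has 30).
May 1, 2309 → Jun 1, 2309: 31 days (May has 31).
Jun 1, 2309 → Jul 1, 2309: 30 days (June has 30).
Jul 1, 2309 → Aug 1, 2309: 31 days (July has 31).
Aug 1, 2309 → Sep 1, 2309: 31 days (August has 31).
Sep 1, 2309 → Oct 1, 2309: 30 days (September has 30).
Oct 1, 2309 → Nov 1, 2309: 31 days (October has 31).
Nov 1, 2309 → Dec 1, 2309: 30 days (November has 30).
Dec 1, 2309 → Dec 16, 2309: 15 days.
Total: 5796 days.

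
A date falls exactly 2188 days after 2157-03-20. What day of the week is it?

First find the weekday of Mar 20, 2157. Doomsday rule: the anchor day for the 2100s is Sunday. For year 57: 57÷12 = 4 r 9, and 9÷4 = 2, so 4+9+2 = 15.
Sunday + 15 ≡ Monday — that's 2157's doomsday.
In March the doomsday date is Mar 14.
Mar 20 is 6 days after Mar 14; 6 mod 7 = 6, so Monday + 6 = Sunday.
2188 mod 7 = 4, so 2188 days after a Sunday is Sunday + 4 = Thursday.

Thursday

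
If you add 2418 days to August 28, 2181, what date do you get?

April 11, 2188

+365 (one year) → Aug 28, 2182 (2053 left).
+365 (one year) → Aug 28, 2183 (1688 left).
+366 (one year; includes Feb 29, 2184) → Aug 28, 2184 (1322 left).
+365 (one year) → Aug 28, 2185 (957 left).
+365 (one year) → Aug 28, 2186 (592 left).
+365 (one year) → Aug 28, 2187 (227 left).
Aug has 31 days: +4 → Sep 1, 2187 (223 left).
Sep has 30 days: +30 → Oct 1, 2187 (193 left).
Oct has 31 days: +31 → Nov 1, 2187 (162 left).
Nov has 30 days: +30 → Dec 1, 2187 (132 left).
Dec has 31 days: +31 → Jan 1, 2188 (101 left).
Jan has 31 days: +31 → Feb 1, 2188 (70 left).
Feb has 29 days: +29 → Mar 1, 2188 (41 left).
Mar has 31 days: +31 → Apr 1, 2188 (10 left).
+10 → Apr 11, 2188.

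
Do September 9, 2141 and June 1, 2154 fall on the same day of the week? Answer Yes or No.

From Sep 9, 2141 to Jun 1, 2154 is 4648 days.
4648 mod 7 = 0, so they are the same weekday.
(Sep 9, 2141 is a Saturday; Jun 1, 2154 is a Saturday.)

Yes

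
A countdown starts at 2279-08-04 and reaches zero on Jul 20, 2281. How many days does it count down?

716

Aug 4, 2279 → Aug 4, 2280: 366 days (Feb 29, 2280 is in that span).
Aug 4, 2280 → Sep 4, 2280: 31 days (August has 31).
Sep 4, 2280 → Oct 4, 2280: 30 days (September has 30).
Oct 4, 2280 → Nov 4, 2280: 31 days (October has 31).
Nov 4, 2280 → Dec 4, 2280: 30 days (November has 30).
Dec 4, 2280 → Jan 4, 2281: 31 days (December has 31).
Jan 4, 2281 → Feb 4, 2281: 31 days (January has 31).
Feb 4, 2281 → Mar 4, 2281: 28 days (February has 28).
Mar 4, 2281 → Apr 4, 2281: 31 days (March has 31).
Apr 4, 2281 → May 4, 2281: 30 days (April has 30).
May 4, 2281 → Jun 4, 2281: 31 days (May has 31).
Jun 4, 2281 → Jul 4, 2281: 30 days (June has 30).
Jul 4, 2281 → Jul 20, 2281: 16 days.
Total: 716 days.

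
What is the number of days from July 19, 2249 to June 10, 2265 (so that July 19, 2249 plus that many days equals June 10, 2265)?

Jul 19, 2249 → Jul 19, 2250: 365 days.
Jul 19, 2250 → Jul 19, 2251: 365 days.
Jul 19, 2251 → Jul 19, 2252: 366 days (Feb 29, 2252 is in that span).
Jul 19, 2252 → Jul 19, 2253: 365 days.
Jul 19, 2253 → Jul 19, 2254: 365 days.
Jul 19, 2254 → Jul 19, 2255: 365 days.
Jul 19, 2255 → Jul 19, 2256: 366 days (Feb 29, 2256 is in that span).
Jul 19, 2256 → Jul 19, 2257: 365 days.
Jul 19, 2257 → Jul 19, 2258: 365 days.
Jul 19, 2258 → Jul 19, 2259: 365 days.
Jul 19, 2259 → Jul 19, 2260: 366 days (Feb 29, 2260 is in that span).
Jul 19, 2260 → Jul 19, 2261: 365 days.
Jul 19, 2261 → Jul 19, 2262: 365 days.
Jul 19, 2262 → Jul 19, 2263: 365 days.
Jul 19, 2263 → Jul 19, 2264: 366 days (Feb 29, 2264 is in that span).
Jul 19, 2264 → Aug 19, 2264: 31 days (July has 31).
Aug 19, 2264 → Sep 19, 2264: 31 days (August has 31).
Sep 19, 2264 → Oct 19, 2264: 30 days (September has 30).
Oct 19, 2264 → Nov 19, 2264: 31 days (October has 31).
Nov 19, 2264 → Dec 19, 2264: 30 days (November has 30).
Dec 19, 2264 → Jan 19, 2265: 31 days (December has 31).
Jan 19, 2265 → Feb 19, 2265: 31 days (January has 31).
Feb 19, 2265 → Mar 19, 2265: 28 days (February has 28).
Mar 19, 2265 → Apr 19, 2265: 31 days (March has 31).
Apr 19, 2265 → May 19, 2265: 30 days (April has 30).
May 19, 2265 → Jun 10, 2265: 22 days.
Total: 5805 days.

5805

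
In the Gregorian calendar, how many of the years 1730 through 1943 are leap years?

51

Multiples of 4 in [1730,1943]: 53.
Of those, multiples of 100: 2 (not leap unless ÷400).
Multiples of 400: 0.
Leap years = 53 − 2 + 0 = 51.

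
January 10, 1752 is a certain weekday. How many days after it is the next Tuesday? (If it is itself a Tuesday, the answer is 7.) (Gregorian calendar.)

Jan 10, 1752 is a Monday.
From Monday to the next Tuesday is 1 day.

1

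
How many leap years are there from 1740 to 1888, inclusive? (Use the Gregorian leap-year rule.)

Multiples of 4 in [1740,1888]: 38.
Of those, multiples of 100: 1 (not leap unless ÷400).
Multiples of 400: 0.
Leap years = 38 − 1 + 0 = 37.

37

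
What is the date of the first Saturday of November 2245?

November 1, 2245 is a Saturday.
The first Saturday is therefore November 1 (same day).

November 1, 2245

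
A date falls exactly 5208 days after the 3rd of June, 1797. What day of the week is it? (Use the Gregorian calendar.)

First find the weekday of Jun 3, 1797. Doomsday rule: the anchor day for the 1700s is Sunday. For year 97: 97÷12 = 8 r 1, and 1÷4 = 0, so 8+1+0 = 9.
Sunday + 9 ≡ Tuesday — that's 1797's doomsday.
In June the doomsday date is Jun 6.
Jun 3 is 3 days before Jun 6; 3 mod 7 = 3, so Tuesday − 3 = Saturday.
5208 mod 7 = 0, so 5208 days after a Saturday is Saturday + 0 = Saturday.

Saturday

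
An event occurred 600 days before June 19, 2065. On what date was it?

−365 (one year) → Jun 19, 2064 (235 left).
−19 → May 31, 2064 (end of May, 31 days; 216 left).
−31 → Apr 30, 2064 (end of Apr, 30 days; 185 left).
−30 → Mar 31, 2064 (end of Mar, 31 days; 155 left).
−31 → Feb 29, 2064 (end of Feb, 29 days; 124 left).
−29 → Jan 31, 2064 (end of Jan, 31 days; 95 left).
−31 → Dec 31, 2063 (end of Dec, 31 days; 64 left).
−31 → Nov 30, 2063 (end of Nov, 30 days; 33 left).
−30 → Oct 31, 2063 (end of Oct, 31 days; 3 left).
−3 → Oct 28, 2063.

October 28, 2063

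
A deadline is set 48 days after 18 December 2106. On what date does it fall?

Dec has 31 days: +14 → Jan 1, 2107 (34 left).
Jan has 31 days: +31 → Feb 1, 2107 (3 left).
+3 → Feb 4, 2107.

February 4, 2107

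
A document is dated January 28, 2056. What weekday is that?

Doomsday rule: the anchor day for the 2000s is Tuesday. For year 56: 56÷12 = 4 r 8, and 8÷4 = 2, so 4+8+2 = 14.
Tuesday + 14 ≡ Tuesday — that's 2056's doomsday.
In January the doomsday date is Jan 4 (2056 is a leap year (divisible by 4)).
Jan 28 is 24 days after Jan 4; 24 mod 7 = 3, so Tuesday + 3 = Friday.

Friday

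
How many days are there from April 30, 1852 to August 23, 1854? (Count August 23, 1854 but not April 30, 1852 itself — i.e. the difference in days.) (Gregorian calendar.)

Apr 30, 1852 → Apr 30, 1853: 365 days.
Apr 30, 1853 → Apr 30, 1854: 365 days.
Apr 30, 1854 → May 30, 1854: 30 days (April has 30).
May 30, 1854 → Jun 30, 1854: 31 days (May has 31).
Jun 30, 1854 → Jul 30, 1854: 30 days (June has 30).
Jul 30, 1854 → Aug 23, 1854: 24 days.
Total: 845 days.

845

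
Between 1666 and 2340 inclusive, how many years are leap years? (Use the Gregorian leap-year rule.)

Multiples of 4 in [1666,2340]: 169.
Of those, multiples of 100: 7 (not leap unless ÷400).
Multiples of 400: 1.
Leap years = 169 − 7 + 1 = 163.

163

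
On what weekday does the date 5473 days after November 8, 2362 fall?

Wednesday

Nov 8, 2362 is a Thursday.
5473 mod 7 = 6, so 5473 days after a Thursday is Thursday + 6 = Wednesday.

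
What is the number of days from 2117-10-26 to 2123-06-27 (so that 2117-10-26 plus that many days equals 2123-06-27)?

2070

Oct 26, 2117 → Oct 26, 2118: 365 days.
Oct 26, 2118 → Oct 26, 2119: 365 days.
Oct 26, 2119 → Oct 26, 2120: 366 days (Feb 29, 2120 is in that span).
Oct 26, 2120 → Oct 26, 2121: 365 days.
Oct 26, 2121 → Oct 26, 2122: 365 days.
Oct 26, 2122 → Nov 26, 2122: 31 days (October has 31).
Nov 26, 2122 → Dec 26, 2122: 30 days (November has 30).
Dec 26, 2122 → Jan 26, 2123: 31 days (December has 31).
Jan 26, 2123 → Feb 26, 2123: 31 days (January has 31).
Feb 26, 2123 → Mar 26, 2123: 28 days (February has 28).
Mar 26, 2123 → Apr 26, 2123: 31 days (March has 31).
Apr 26, 2123 → May 26, 2123: 30 days (April has 30).
May 26, 2123 → Jun 26, 2123: 31 days (May has 31).
Jun 26, 2123 → Jun 27, 2123: 1 days.
Total: 2070 days.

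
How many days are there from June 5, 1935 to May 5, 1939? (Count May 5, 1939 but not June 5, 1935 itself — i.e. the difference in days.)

Jun 5, 1935 → Jun 5, 1936: 366 days (Feb 29, 1936 is in that span).
Jun 5, 1936 → Jun 5, 1937: 365 days.
Jun 5, 1937 → Jun 5, 1938: 365 days.
Jun 5, 1938 → Jul 5, 1938: 30 days (June has 30).
Jul 5, 1938 → Aug 5, 1938: 31 days (July has 31).
Aug 5, 1938 → Sep 5, 1938: 31 days (August has 31).
Sep 5, 1938 → Oct 5, 1938: 30 days (September has 30).
Oct 5, 1938 → Nov 5, 1938: 31 days (October has 31).
Nov 5, 1938 → Dec 5, 1938: 30 days (November has 30).
Dec 5, 1938 → Jan 5, 1939: 31 days (December has 31).
Jan 5, 1939 → Feb 5, 1939: 31 days (January has 31).
Feb 5, 1939 → Mar 5, 1939: 28 days (February has 28).
Mar 5, 1939 → Apr 5, 1939: 31 days (March has 31).
Apr 5, 1939 → May 5, 1939: 30 days.
Total: 1430 days.

1430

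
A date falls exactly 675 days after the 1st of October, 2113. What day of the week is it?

Oct 1, 2113 is a Sunday.
675 mod 7 = 3, so 675 days after a Sunday is Sunday + 3 = Wednesday.

Wednesday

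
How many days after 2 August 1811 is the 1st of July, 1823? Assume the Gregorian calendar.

Aug 2, 1811 → Aug 2, 1812: 366 days (Feb 29, 1812 is in that span).
Aug 2, 1812 → Aug 2, 1813: 365 days.
Aug 2, 1813 → Aug 2, 1814: 365 days.
Aug 2, 1814 → Aug 2, 1815: 365 days.
Aug 2, 1815 → Aug 2, 1816: 366 days (Feb 29, 1816 is in that span).
Aug 2, 1816 → Aug 2, 1817: 365 days.
Aug 2, 1817 → Aug 2, 1818: 365 days.
Aug 2, 1818 → Aug 2, 1819: 365 days.
Aug 2, 1819 → Aug 2, 1820: 366 days (Feb 29, 1820 is in that span).
Aug 2, 1820 → Aug 2, 1821: 365 days.
Aug 2, 1821 → Aug 2, 1822: 365 days.
Aug 2, 1822 → Sep 2, 1822: 31 days (August has 31).
Sep 2, 1822 → Oct 2, 1822: 30 days (September has 30).
Oct 2, 1822 → Nov 2, 1822: 31 days (October has 31).
Nov 2, 1822 → Dec 2, 1822: 30 days (November has 30).
Dec 2, 1822 → Jan 2, 1823: 31 days (December has 31).
Jan 2, 1823 → Feb 2, 1823: 31 days (January has 31).
Feb 2, 1823 → Mar 2, 1823: 28 days (February has 28).
Mar 2, 1823 → Apr 2, 1823: 31 days (March has 31).
Apr 2, 1823 → May 2, 1823: 30 days (April has 30).
May 2, 1823 → Jun 2, 1823: 31 days (May has 31).
Jun 2, 1823 → Jul 1, 1823: 29 days.
Total: 4351 days.

4351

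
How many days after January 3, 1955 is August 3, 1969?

5326

Jan 3, 1955 → Jan 3, 1956: 365 days.
Jan 3, 1956 → Jan 3, 1957: 366 days (Feb 29, 1956 is in that span).
Jan 3, 1957 → Jan 3, 1958: 365 days.
Jan 3, 1958 → Jan 3, 1959: 365 days.
Jan 3, 1959 → Jan 3, 1960: 365 days.
Jan 3, 1960 → Jan 3, 1961: 366 days (Feb 29, 1960 is in that span).
Jan 3, 1961 → Jan 3, 1962: 365 days.
Jan 3, 1962 → Jan 3, 1963: 365 days.
Jan 3, 1963 → Jan 3, 1964: 365 days.
Jan 3, 1964 → Jan 3, 1965: 366 days (Feb 29, 1964 is in that span).
Jan 3, 1965 → Jan 3, 1966: 365 days.
Jan 3, 1966 → Jan 3, 1967: 365 days.
Jan 3, 1967 → Jan 3, 1968: 365 days.
Jan 3, 1968 → Jan 3, 1969: 366 days (Feb 29, 1968 is in that span).
Jan 3, 1969 → Feb 3, 1969: 31 days (January has 31).
Feb 3, 1969 → Mar 3, 1969: 28 days (February has 28).
Mar 3, 1969 → Apr 3, 1969: 31 days (March has 31).
Apr 3, 1969 → May 3, 1969: 30 days (April has 30).
May 3, 1969 → Jun 3, 1969: 31 days (May has 31).
Jun 3, 1969 → Jul 3, 1969: 30 days (June has 30).
Jul 3, 1969 → Aug 3, 1969: 31 days.
Total: 5326 days.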